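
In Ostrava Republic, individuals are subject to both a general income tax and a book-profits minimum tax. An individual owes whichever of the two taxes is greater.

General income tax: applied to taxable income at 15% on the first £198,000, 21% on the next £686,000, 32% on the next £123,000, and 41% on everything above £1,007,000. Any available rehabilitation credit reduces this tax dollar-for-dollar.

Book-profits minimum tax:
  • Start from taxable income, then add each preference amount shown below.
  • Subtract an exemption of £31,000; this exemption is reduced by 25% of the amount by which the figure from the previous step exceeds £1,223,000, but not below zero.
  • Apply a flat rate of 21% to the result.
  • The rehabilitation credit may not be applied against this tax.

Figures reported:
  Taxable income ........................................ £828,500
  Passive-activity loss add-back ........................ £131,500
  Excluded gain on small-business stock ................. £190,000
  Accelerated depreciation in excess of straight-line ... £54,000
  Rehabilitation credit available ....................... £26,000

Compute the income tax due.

£246,330

General income tax:
  £198,000 × 15% = £29,700
  £630,500 × 21% = £132,405
  → £162,105
  Less rehabilitation credit £26,000 → £136,105

Book-profits minimum tax:
  Adjusted income: £828,500 + £131,500 + £190,000 + £54,000 = £1,204,000
  Exemption: £1,204,000 ≤ £1,223,000, so full £31,000 applies
  Base: £1,204,000 − £31,000 = £1,173,000
  £1,173,000 × 21% = £246,330

£246,330 > £136,105, so the book-profits minimum tax is the binding amount.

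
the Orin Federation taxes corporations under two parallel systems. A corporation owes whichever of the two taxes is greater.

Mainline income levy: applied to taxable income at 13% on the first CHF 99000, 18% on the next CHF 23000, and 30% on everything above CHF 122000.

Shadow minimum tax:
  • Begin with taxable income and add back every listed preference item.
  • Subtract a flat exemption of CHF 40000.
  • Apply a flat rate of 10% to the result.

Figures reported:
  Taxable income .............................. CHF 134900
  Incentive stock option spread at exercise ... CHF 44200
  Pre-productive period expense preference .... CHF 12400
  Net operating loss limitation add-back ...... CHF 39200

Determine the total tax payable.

Mainline income levy:
  CHF 99000 × 13% = CHF 12870
  CHF 23000 × 18% = CHF 4140
  CHF 12900 × 30% = CHF 3870
  → CHF 20880

Shadow minimum tax:
  Adjusted income: CHF 134900 + CHF 44200 + CHF 12400 + CHF 39200 = CHF 230700
  Less exemption CHF 40000 → base CHF 190700
  CHF 190700 × 10% = CHF 19070

CHF 20880 > CHF 19070, so the mainline income levy governs.

CHF 20880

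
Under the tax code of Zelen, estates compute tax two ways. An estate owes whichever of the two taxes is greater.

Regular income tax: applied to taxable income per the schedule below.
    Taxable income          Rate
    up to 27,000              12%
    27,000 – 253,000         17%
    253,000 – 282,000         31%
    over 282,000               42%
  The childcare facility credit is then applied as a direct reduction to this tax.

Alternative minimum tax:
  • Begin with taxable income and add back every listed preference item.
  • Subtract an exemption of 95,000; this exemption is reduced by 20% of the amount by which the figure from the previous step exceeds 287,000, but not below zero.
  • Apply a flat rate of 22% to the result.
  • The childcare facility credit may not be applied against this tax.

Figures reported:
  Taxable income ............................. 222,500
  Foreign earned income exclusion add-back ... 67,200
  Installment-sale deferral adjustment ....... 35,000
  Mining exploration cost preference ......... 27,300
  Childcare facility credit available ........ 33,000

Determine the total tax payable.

59,400

Regular income tax:
  27,000 × 12% = 3,240
  195,500 × 17% = 33,235
  → 36,475
  Less childcare facility credit 33,000 → 3,475

Alternative minimum tax:
  Adjusted income: 222,500 + 67,200 + 35,000 + 27,300 = 352,000
  Exemption: 95,000 − 20% × (352,000 − 287,000) = 95,000 − 13,000 = 82,000
  Base: 352,000 − 82,000 = 270,000
  270,000 × 22% = 59,400

59,400 > 3,475, so the alternative minimum tax is the binding amount.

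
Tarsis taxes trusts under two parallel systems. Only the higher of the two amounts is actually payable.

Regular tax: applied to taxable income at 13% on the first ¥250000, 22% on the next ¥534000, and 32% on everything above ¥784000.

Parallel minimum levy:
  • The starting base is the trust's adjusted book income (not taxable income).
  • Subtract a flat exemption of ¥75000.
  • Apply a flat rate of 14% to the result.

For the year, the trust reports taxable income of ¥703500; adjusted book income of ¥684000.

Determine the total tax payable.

¥132270

Regular tax:
  ¥250000 × 13% = ¥32500
  ¥453500 × 22% = ¥99770
  → ¥132270

Parallel minimum levy:
  Base (adjusted book income): ¥684000
  Less exemption ¥75000 → base ¥609000
  ¥609000 × 14% = ¥85260

¥132270 > ¥85260, so the regular tax governs.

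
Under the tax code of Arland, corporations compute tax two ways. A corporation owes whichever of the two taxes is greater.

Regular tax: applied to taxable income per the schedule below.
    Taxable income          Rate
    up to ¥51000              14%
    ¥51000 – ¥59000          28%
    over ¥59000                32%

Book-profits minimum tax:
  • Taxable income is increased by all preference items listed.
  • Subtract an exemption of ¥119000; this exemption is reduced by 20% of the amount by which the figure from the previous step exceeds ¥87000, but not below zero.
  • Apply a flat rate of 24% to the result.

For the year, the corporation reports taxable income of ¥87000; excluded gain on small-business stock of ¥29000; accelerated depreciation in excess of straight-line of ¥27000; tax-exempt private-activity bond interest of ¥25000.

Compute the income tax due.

¥18340

Book-profits minimum tax:
  Adjusted income: ¥87000 + ¥29000 + ¥27000 + ¥25000 = ¥168000
  Exemption: ¥119000 − 20% × (¥168000 − ¥87000) = ¥119000 − ¥16200 = ¥102800
  Base: ¥168000 − ¥102800 = ¥65200
  ¥65200 × 24% = ¥15648

Regular tax:
  ¥51000 × 14% = ¥7140
  ¥8000 × 28% = ¥2240
  ¥28000 × 32% = ¥8960
  → ¥18340

¥18340 > ¥15648, so the regular tax governs.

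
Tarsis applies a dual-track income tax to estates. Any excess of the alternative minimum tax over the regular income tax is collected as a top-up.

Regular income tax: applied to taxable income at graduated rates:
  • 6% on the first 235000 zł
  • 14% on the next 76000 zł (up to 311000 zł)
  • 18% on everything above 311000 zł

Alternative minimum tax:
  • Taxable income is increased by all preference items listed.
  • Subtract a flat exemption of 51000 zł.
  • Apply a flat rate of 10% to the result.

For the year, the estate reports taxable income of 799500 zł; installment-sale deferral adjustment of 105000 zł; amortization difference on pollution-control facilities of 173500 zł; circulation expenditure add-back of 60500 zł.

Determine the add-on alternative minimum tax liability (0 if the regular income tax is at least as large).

0 zł

Regular income tax:
  235000 zł × 6% = 14100 zł
  76000 zł × 14% = 10640 zł
  488500 zł × 18% = 87930 zł
  → 112670 zł

Alternative minimum tax:
  Adjusted income: 799500 zł + 105000 zł + 173500 zł + 60500 zł = 1138500 zł
  Less exemption 51000 zł → base 1087500 zł
  1087500 zł × 10% = 108750 zł

108750 zł ≤ 112670 zł, so no add-on is due.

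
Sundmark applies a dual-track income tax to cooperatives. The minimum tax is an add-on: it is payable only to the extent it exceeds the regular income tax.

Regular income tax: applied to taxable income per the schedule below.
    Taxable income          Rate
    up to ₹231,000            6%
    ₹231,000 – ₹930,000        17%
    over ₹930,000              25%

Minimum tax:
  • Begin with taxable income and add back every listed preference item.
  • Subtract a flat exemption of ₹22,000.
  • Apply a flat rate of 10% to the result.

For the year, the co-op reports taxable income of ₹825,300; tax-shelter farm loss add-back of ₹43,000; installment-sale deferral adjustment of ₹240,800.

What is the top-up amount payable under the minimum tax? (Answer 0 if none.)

₹0

Regular income tax:
  ₹231,000 × 6% = ₹13,860
  ₹594,300 × 17% = ₹101,031
  → ₹114,891

Minimum tax:
  Adjusted income: ₹825,300 + ₹43,000 + ₹240,800 = ₹1,109,100
  Less exemption ₹22,000 → base ₹1,087,100
  ₹1,087,100 × 10% = ₹108,710

₹108,710 ≤ ₹114,891, so no add-on is due.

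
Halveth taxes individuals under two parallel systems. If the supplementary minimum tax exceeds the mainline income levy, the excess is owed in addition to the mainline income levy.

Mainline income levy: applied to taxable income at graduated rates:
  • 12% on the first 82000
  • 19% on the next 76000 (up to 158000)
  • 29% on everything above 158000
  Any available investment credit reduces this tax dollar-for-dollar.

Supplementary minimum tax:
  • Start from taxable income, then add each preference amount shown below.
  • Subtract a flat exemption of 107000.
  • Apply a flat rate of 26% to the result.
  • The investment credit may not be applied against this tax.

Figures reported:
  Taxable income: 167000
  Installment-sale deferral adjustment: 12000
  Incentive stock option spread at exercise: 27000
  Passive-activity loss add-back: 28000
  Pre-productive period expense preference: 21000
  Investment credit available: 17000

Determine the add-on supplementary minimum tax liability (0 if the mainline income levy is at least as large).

Mainline income levy:
  82000 × 12% = 9840
  76000 × 19% = 14440
  9000 × 29% = 2610
  → 26890
  Less investment credit 17000 → 9890

Supplementary minimum tax:
  Adjusted income: 167000 + 12000 + 27000 + 28000 + 21000 = 255000
  Less exemption 107000 → base 148000
  148000 × 26% = 38480

Excess of supplementary minimum tax over mainline income levy: 38480 − 9890 = 28590.

28590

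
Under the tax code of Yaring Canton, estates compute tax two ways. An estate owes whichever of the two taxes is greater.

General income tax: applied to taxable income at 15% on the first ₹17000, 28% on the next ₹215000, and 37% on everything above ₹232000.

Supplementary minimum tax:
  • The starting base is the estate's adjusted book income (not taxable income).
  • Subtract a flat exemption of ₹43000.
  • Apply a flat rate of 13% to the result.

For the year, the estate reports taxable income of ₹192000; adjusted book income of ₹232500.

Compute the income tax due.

General income tax:
  ₹17000 × 15% = ₹2550
  ₹175000 × 28% = ₹49000
  → ₹51550

Supplementary minimum tax:
  Base (adjusted book income): ₹232500
  Less exemption ₹43000 → base ₹189500
  ₹189500 × 13% = ₹24635

₹51550 > ₹24635, so the general income tax governs.

₹51550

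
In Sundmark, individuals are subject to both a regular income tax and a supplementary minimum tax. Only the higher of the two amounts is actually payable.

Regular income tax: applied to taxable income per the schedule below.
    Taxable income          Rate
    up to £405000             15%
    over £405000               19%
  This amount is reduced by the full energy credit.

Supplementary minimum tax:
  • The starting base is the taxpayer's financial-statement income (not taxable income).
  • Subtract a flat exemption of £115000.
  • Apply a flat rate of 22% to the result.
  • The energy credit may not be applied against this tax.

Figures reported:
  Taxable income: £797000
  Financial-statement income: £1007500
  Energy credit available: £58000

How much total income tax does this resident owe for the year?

Supplementary minimum tax:
  Base (financial-statement income): £1007500
  Less exemption £115000 → base £892500
  £892500 × 22% = £196350

Regular income tax:
  £405000 × 15% = £60750
  £392000 × 19% = £74480
  → £135230
  Less energy credit £58000 → £77230

£196350 > £77230, so the supplementary minimum tax is the binding amount.

£196350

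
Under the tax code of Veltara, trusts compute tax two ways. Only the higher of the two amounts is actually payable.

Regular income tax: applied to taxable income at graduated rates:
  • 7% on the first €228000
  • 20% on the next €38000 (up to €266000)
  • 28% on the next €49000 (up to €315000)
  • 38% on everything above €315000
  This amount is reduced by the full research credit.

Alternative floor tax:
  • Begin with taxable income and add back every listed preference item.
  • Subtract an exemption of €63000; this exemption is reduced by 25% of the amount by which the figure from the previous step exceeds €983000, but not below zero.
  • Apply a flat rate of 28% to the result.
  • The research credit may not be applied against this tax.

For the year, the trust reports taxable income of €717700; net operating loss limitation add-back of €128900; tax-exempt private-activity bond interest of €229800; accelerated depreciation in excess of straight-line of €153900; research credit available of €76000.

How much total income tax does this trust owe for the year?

€344155

Alternative floor tax:
  Adjusted income: €717700 + €128900 + €229800 + €153900 = €1230300
  Exemption: €63000 − 25% × (€1230300 − €983000) = €63000 − €61825 = €1175
  Base: €1230300 − €1175 = €1229125
  €1229125 × 28% = €344155

Regular income tax:
  €228000 × 7% = €15960
  €38000 × 20% = €7600
  €49000 × 28% = €13720
  €402700 × 38% = €153026
  → €190306
  Less research credit €76000 → €114306

€344155 > €114306, so the alternative floor tax is the binding amount.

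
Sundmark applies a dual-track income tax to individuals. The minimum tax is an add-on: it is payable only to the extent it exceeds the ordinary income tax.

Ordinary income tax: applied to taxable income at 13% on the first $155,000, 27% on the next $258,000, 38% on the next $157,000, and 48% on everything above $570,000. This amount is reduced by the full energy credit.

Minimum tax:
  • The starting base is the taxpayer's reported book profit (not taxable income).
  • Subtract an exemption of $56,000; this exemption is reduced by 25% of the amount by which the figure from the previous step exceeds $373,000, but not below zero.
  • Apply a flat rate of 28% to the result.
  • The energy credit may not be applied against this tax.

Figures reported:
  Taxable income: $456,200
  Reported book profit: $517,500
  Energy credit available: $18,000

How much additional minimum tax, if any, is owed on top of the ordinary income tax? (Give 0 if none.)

Ordinary income tax:
  $155,000 × 13% = $20,150
  $258,000 × 27% = $69,660
  $43,200 × 38% = $16,416
  → $106,226
  Less energy credit $18,000 → $88,226

Minimum tax:
  Base (reported book profit): $517,500
  Exemption: $56,000 − 25% × ($517,500 − $373,000) = $56,000 − $36,125 = $19,875
  Base: $517,500 − $19,875 = $497,625
  $497,625 × 28% = $139,335

Excess of minimum tax over ordinary income tax: $139,335 − $88,226 = $51,109.

$51,109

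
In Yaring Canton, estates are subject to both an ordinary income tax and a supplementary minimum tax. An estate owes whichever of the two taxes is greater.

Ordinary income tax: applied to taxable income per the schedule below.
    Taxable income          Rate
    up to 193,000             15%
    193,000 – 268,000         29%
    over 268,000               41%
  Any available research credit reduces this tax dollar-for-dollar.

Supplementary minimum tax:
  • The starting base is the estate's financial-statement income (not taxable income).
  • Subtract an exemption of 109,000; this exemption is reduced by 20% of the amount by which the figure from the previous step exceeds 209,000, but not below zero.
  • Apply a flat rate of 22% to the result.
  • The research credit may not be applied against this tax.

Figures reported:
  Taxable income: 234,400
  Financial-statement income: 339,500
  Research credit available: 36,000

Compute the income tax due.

56,452

Ordinary income tax:
  193,000 × 15% = 28,950
  41,400 × 29% = 12,006
  → 40,956
  Less research credit 36,000 → 4,956

Supplementary minimum tax:
  Base (financial-statement income): 339,500
  Exemption: 109,000 − 20% × (339,500 − 209,000) = 109,000 − 26,100 = 82,900
  Base: 339,500 − 82,900 = 256,600
  256,600 × 22% = 56,452

56,452 > 4,956, so the supplementary minimum tax is the binding amount.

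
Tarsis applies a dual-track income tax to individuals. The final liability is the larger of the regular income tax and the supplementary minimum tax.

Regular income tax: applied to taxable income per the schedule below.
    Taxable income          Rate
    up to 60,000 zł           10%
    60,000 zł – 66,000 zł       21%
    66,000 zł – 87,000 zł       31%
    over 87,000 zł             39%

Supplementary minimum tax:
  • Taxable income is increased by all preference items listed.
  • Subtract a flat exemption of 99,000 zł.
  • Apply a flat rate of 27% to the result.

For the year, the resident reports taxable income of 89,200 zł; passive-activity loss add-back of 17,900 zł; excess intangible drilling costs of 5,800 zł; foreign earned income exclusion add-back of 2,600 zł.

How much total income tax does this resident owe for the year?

Regular income tax:
  60,000 zł × 10% = 6,000 zł
  6,000 zł × 21% = 1,260 zł
  21,000 zł × 31% = 6,510 zł
  2,200 zł × 39% = 858 zł
  → 14,628 zł

Supplementary minimum tax:
  Adjusted income: 89,200 zł + 17,900 zł + 5,800 zł + 2,600 zł = 115,500 zł
  Less exemption 99,000 zł → base 16,500 zł
  16,500 zł × 27% = 4,455 zł

14,628 zł > 4,455 zł, so the regular income tax governs.

14,628 zł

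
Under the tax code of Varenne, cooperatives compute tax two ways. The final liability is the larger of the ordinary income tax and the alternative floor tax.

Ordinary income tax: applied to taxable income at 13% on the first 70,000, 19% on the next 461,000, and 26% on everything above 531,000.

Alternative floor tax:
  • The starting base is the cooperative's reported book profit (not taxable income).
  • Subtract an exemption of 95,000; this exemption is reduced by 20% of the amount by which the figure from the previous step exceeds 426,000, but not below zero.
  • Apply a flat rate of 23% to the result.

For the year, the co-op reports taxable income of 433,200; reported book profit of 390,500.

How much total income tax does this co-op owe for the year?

78,108

Ordinary income tax:
  70,000 × 13% = 9,100
  363,200 × 19% = 69,008
  → 78,108

Alternative floor tax:
  Base (reported book profit): 390,500
  Exemption: 390,500 ≤ 426,000, so full 95,000 applies
  Base: 390,500 − 95,000 = 295,500
  295,500 × 23% = 67,965

78,108 > 67,965, so the ordinary income tax governs.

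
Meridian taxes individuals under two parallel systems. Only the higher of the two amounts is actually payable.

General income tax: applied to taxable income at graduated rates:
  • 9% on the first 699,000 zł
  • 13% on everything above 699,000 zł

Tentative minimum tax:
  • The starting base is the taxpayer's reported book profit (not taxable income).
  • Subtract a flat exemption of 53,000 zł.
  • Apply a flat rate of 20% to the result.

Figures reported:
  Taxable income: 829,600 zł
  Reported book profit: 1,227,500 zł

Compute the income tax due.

Tentative minimum tax:
  Base (reported book profit): 1,227,500 zł
  Less exemption 53,000 zł → base 1,174,500 zł
  1,174,500 zł × 20% = 234,900 zł

General income tax:
  699,000 zł × 9% = 62,910 zł
  130,600 zł × 13% = 16,978 zł
  → 79,888 zł

234,900 zł > 79,888 zł, so the tentative minimum tax is the binding amount.

234,900 zł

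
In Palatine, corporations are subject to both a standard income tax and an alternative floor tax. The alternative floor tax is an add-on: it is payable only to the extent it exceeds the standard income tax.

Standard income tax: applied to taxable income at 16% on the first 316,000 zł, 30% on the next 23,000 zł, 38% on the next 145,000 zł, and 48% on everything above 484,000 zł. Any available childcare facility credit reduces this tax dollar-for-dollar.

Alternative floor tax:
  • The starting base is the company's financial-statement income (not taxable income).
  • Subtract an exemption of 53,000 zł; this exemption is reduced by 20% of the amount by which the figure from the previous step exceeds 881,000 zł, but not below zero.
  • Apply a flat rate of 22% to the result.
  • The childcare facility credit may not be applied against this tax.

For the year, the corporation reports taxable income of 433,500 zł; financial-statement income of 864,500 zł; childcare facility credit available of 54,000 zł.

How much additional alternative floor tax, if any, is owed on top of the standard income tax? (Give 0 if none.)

139,160 zł

Standard income tax:
  316,000 zł × 16% = 50,560 zł
  23,000 zł × 30% = 6,900 zł
  94,500 zł × 38% = 35,910 zł
  → 93,370 zł
  Less childcare facility credit 54,000 zł → 39,370 zł

Alternative floor tax:
  Base (financial-statement income): 864,500 zł
  Exemption: 864,500 zł ≤ 881,000 zł, so full 53,000 zł applies
  Base: 864,500 zł − 53,000 zł = 811,500 zł
  811,500 zł × 22% = 178,530 zł

Excess of alternative floor tax over standard income tax: 178,530 zł − 39,370 zł = 139,160 zł.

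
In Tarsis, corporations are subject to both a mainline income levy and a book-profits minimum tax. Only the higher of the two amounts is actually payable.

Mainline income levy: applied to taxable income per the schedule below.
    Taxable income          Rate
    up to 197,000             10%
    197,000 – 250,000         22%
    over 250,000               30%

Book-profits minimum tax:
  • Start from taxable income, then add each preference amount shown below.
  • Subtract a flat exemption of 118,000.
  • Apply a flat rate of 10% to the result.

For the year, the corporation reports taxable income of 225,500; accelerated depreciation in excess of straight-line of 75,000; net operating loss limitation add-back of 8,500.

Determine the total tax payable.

25,970

Mainline income levy:
  197,000 × 10% = 19,700
  28,500 × 22% = 6,270
  → 25,970

Book-profits minimum tax:
  Adjusted income: 225,500 + 75,000 + 8,500 = 309,000
  Less exemption 118,000 → base 191,000
  191,000 × 10% = 19,100

25,970 > 19,100, so the mainline income levy governs.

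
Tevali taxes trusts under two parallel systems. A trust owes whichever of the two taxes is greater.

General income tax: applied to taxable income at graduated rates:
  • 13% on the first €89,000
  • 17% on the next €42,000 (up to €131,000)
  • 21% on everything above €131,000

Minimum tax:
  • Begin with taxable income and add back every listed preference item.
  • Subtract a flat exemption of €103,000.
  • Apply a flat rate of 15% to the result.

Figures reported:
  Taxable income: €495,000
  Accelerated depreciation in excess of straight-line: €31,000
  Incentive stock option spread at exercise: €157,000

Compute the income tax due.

€95,150

Minimum tax:
  Adjusted income: €495,000 + €31,000 + €157,000 = €683,000
  Less exemption €103,000 → base €580,000
  €580,000 × 15% = €87,000

General income tax:
  €89,000 × 13% = €11,570
  €42,000 × 17% = €7,140
  €364,000 × 21% = €76,440
  → €95,150

€95,150 > €87,000, so the general income tax governs.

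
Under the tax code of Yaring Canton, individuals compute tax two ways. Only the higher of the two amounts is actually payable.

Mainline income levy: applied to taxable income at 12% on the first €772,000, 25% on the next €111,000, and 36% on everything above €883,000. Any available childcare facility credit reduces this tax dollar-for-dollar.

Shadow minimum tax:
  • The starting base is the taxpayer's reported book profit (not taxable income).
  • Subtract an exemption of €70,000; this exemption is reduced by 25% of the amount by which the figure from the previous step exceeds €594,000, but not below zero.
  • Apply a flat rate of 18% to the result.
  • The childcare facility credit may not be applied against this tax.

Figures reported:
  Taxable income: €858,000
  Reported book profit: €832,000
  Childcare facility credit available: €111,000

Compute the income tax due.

Shadow minimum tax:
  Base (reported book profit): €832,000
  Exemption: €70,000 − 25% × (€832,000 − €594,000) = €70,000 − €59,500 = €10,500
  Base: €832,000 − €10,500 = €821,500
  €821,500 × 18% = €147,870

Mainline income levy:
  €772,000 × 12% = €92,640
  €86,000 × 25% = €21,500
  → €114,140
  Less childcare facility credit €111,000 → €3,140

€147,870 > €3,140, so the shadow minimum tax is the binding amount.

€147,870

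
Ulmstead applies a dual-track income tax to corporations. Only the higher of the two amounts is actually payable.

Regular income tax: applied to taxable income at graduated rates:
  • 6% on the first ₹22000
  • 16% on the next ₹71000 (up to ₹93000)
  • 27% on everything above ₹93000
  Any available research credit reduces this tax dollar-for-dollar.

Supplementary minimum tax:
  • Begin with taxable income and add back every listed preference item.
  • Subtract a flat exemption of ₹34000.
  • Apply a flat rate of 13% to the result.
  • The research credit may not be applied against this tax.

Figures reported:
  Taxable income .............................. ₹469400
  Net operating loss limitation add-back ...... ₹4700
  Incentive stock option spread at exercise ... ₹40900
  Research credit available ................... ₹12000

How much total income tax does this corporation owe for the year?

Regular income tax:
  ₹22000 × 6% = ₹1320
  ₹71000 × 16% = ₹11360
  ₹376400 × 27% = ₹101628
  → ₹114308
  Less research credit ₹12000 → ₹102308

Supplementary minimum tax:
  Adjusted income: ₹469400 + ₹4700 + ₹40900 = ₹515000
  Less exemption ₹34000 → base ₹481000
  ₹481000 × 13% = ₹62530

₹102308 > ₹62530, so the regular income tax governs.

₹102308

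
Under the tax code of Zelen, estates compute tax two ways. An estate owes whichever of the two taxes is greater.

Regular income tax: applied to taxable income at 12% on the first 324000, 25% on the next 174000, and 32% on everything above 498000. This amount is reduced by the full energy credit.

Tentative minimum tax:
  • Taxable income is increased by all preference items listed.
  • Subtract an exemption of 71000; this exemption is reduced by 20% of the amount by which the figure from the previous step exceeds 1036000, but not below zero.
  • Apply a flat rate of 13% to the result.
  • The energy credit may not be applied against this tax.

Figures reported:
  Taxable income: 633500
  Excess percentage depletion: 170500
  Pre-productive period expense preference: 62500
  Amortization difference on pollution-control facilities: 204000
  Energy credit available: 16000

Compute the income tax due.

130832

Tentative minimum tax:
  Adjusted income: 633500 + 170500 + 62500 + 204000 = 1070500
  Exemption: 71000 − 20% × (1070500 − 1036000) = 71000 − 6900 = 64100
  Base: 1070500 − 64100 = 1006400
  1006400 × 13% = 130832

Regular income tax:
  324000 × 12% = 38880
  174000 × 25% = 43500
  135500 × 32% = 43360
  → 125740
  Less energy credit 16000 → 109740

130832 > 109740, so the tentative minimum tax is the binding amount.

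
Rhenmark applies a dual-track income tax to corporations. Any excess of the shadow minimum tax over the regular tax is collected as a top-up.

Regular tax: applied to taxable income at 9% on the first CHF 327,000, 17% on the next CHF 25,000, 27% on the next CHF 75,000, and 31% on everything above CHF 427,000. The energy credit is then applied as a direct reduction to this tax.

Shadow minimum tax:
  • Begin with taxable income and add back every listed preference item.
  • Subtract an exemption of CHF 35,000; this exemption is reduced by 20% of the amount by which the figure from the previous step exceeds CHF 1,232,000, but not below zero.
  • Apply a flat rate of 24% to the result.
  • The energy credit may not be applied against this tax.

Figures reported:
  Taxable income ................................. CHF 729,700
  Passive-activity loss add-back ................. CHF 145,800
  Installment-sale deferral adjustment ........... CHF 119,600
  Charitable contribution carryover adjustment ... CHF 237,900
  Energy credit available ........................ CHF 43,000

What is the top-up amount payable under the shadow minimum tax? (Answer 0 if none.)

Shadow minimum tax:
  Adjusted income: CHF 729,700 + CHF 145,800 + CHF 119,600 + CHF 237,900 = CHF 1,233,000
  Exemption: CHF 35,000 − 20% × (CHF 1,233,000 − CHF 1,232,000) = CHF 35,000 − CHF 200 = CHF 34,800
  Base: CHF 1,233,000 − CHF 34,800 = CHF 1,198,200
  CHF 1,198,200 × 24% = CHF 287,568

Regular tax:
  CHF 327,000 × 9% = CHF 29,430
  CHF 25,000 × 17% = CHF 4,250
  CHF 75,000 × 27% = CHF 20,250
  CHF 302,700 × 31% = CHF 93,837
  → CHF 147,767
  Less energy credit CHF 43,000 → CHF 104,767

Excess of shadow minimum tax over regular tax: CHF 287,568 − CHF 104,767 = CHF 182,801.

CHF 182,801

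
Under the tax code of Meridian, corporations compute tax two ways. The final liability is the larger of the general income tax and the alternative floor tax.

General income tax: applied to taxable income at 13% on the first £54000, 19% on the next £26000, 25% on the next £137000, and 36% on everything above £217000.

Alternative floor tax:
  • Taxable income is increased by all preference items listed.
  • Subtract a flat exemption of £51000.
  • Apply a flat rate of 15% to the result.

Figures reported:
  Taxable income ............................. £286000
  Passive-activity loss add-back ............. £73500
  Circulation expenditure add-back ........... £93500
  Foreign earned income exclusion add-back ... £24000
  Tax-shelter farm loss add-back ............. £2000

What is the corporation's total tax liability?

General income tax:
  £54000 × 13% = £7020
  £26000 × 19% = £4940
  £137000 × 25% = £34250
  £69000 × 36% = £24840
  → £71050

Alternative floor tax:
  Adjusted income: £286000 + £73500 + £93500 + £24000 + £2000 = £479000
  Less exemption £51000 → base £428000
  £428000 × 15% = £64200

£71050 > £64200, so the general income tax governs.

£71050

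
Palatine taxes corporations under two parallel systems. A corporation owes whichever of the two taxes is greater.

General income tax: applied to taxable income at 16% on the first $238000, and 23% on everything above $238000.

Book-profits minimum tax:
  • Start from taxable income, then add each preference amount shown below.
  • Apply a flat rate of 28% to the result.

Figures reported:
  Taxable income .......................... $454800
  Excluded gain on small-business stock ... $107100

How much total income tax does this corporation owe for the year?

General income tax:
  $238000 × 16% = $38080
  $216800 × 23% = $49864
  → $87944

Book-profits minimum tax:
  Adjusted income: $454800 + $107100 = $561900
  $561900 × 28% = $157332

$157332 > $87944, so the book-profits minimum tax is the binding amount.

$157332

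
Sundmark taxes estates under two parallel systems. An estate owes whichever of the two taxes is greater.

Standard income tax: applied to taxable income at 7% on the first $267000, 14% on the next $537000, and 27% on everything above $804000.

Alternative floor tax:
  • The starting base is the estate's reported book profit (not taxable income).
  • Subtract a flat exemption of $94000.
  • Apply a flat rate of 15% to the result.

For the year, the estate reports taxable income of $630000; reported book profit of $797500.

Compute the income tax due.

$105525

Standard income tax:
  $267000 × 7% = $18690
  $363000 × 14% = $50820
  → $69510

Alternative floor tax:
  Base (reported book profit): $797500
  Less exemption $94000 → base $703500
  $703500 × 15% = $105525

$105525 > $69510, so the alternative floor tax is the binding amount.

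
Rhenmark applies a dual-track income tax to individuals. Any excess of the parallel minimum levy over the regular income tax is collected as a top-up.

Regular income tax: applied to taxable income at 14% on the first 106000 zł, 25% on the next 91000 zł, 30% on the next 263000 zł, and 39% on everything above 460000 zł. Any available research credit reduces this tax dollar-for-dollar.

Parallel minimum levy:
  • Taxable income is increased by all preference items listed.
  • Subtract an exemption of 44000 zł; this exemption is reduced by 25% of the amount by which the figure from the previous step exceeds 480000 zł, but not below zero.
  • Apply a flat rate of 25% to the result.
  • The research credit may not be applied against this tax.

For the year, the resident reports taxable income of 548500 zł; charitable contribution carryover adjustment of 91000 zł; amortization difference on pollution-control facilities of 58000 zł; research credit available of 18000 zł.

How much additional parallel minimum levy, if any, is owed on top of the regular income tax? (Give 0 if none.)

Regular income tax:
  106000 zł × 14% = 14840 zł
  91000 zł × 25% = 22750 zł
  263000 zł × 30% = 78900 zł
  88500 zł × 39% = 34515 zł
  → 151005 zł
  Less research credit 18000 zł → 133005 zł

Parallel minimum levy:
  Adjusted income: 548500 zł + 91000 zł + 58000 zł = 697500 zł
  Exemption: 25% × (697500 zł − 480000 zł) = 54375 zł ≥ 44000 zł, so the exemption is fully phased out
  Base: 697500 zł − 0 zł = 697500 zł
  697500 zł × 25% = 174375 zł

Excess of parallel minimum levy over regular income tax: 174375 zł − 133005 zł = 41370 zł.

41370 zł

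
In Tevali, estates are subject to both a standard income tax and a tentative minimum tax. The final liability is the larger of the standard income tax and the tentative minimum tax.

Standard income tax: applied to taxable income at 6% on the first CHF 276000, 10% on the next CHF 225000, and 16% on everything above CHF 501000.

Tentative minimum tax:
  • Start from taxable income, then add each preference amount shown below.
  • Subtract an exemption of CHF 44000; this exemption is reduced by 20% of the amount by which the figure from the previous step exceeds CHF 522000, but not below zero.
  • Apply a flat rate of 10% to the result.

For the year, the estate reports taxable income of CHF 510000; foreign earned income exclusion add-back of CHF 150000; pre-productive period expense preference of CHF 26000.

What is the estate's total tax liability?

Standard income tax:
  CHF 276000 × 6% = CHF 16560
  CHF 225000 × 10% = CHF 22500
  CHF 9000 × 16% = CHF 1440
  → CHF 40500

Tentative minimum tax:
  Adjusted income: CHF 510000 + CHF 150000 + CHF 26000 = CHF 686000
  Exemption: CHF 44000 − 20% × (CHF 686000 − CHF 522000) = CHF 44000 − CHF 32800 = CHF 11200
  Base: CHF 686000 − CHF 11200 = CHF 674800
  CHF 674800 × 10% = CHF 67480

CHF 67480 > CHF 40500, so the tentative minimum tax is the binding amount.

CHF 67480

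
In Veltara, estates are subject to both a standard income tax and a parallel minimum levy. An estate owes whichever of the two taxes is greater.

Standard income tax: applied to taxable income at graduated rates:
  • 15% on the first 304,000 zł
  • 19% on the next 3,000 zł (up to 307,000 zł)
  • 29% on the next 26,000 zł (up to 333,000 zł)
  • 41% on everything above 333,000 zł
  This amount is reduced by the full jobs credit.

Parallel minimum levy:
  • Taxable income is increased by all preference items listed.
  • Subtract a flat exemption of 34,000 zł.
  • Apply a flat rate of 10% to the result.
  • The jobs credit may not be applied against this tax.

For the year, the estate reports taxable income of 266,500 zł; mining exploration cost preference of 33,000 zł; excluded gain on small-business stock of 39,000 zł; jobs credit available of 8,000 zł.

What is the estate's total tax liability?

31,975 zł

Parallel minimum levy:
  Adjusted income: 266,500 zł + 33,000 zł + 39,000 zł = 338,500 zł
  Less exemption 34,000 zł → base 304,500 zł
  304,500 zł × 10% = 30,450 zł

Standard income tax:
  266,500 zł × 15% = 39,975 zł
  Less jobs credit 8,000 zł → 31,975 zł

31,975 zł > 30,450 zł, so the standard income tax governs.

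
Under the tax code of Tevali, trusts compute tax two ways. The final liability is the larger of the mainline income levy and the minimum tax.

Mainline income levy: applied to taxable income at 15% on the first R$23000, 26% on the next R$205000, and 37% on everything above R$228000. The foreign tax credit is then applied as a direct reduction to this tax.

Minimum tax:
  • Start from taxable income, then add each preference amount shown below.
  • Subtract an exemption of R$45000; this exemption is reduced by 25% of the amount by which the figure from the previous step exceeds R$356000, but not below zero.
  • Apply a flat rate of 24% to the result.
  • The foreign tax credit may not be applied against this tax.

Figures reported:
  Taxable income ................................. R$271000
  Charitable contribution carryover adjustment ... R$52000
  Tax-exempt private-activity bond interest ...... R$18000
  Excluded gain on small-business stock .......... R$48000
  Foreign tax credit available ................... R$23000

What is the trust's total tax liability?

Minimum tax:
  Adjusted income: R$271000 + R$52000 + R$18000 + R$48000 = R$389000
  Exemption: R$45000 − 25% × (R$389000 − R$356000) = R$45000 − R$8250 = R$36750
  Base: R$389000 − R$36750 = R$352250
  R$352250 × 24% = R$84540

Mainline income levy:
  R$23000 × 15% = R$3450
  R$205000 × 26% = R$53300
  R$43000 × 37% = R$15910
  → R$72660
  Less foreign tax credit R$23000 → R$49660

R$84540 > R$49660, so the minimum tax is the binding amount.

R$84540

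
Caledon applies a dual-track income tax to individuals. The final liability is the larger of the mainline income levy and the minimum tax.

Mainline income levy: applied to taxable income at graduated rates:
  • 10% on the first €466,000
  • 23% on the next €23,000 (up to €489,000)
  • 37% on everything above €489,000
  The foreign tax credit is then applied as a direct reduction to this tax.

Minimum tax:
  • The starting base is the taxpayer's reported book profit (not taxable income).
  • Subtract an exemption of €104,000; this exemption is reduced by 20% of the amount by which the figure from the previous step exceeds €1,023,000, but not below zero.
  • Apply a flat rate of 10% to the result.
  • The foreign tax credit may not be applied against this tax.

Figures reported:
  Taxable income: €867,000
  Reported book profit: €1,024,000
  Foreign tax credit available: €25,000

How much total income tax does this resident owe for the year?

€166,750

Mainline income levy:
  €466,000 × 10% = €46,600
  €23,000 × 23% = €5,290
  €378,000 × 37% = €139,860
  → €191,750
  Less foreign tax credit €25,000 → €166,750

Minimum tax:
  Base (reported book profit): €1,024,000
  Exemption: €104,000 − 20% × (€1,024,000 − €1,023,000) = €104,000 − €200 = €103,800
  Base: €1,024,000 − €103,800 = €920,200
  €920,200 × 10% = €92,020

€166,750 > €92,020, so the mainline income levy governs.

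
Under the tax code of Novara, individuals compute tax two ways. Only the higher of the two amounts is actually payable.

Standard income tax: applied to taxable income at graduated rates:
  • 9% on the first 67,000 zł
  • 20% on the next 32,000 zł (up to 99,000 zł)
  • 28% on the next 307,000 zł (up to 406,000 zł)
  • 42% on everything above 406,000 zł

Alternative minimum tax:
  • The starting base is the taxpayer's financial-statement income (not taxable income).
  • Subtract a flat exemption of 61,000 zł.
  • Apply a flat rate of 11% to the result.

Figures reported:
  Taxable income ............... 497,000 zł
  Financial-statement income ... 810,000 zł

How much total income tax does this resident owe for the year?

Standard income tax:
  67,000 zł × 9% = 6,030 zł
  32,000 zł × 20% = 6,400 zł
  307,000 zł × 28% = 85,960 zł
  91,000 zł × 42% = 38,220 zł
  → 136,610 zł

Alternative minimum tax:
  Base (financial-statement income): 810,000 zł
  Less exemption 61,000 zł → base 749,000 zł
  749,000 zł × 11% = 82,390 zł

136,610 zł > 82,390 zł, so the standard income tax governs.

136,610 zł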